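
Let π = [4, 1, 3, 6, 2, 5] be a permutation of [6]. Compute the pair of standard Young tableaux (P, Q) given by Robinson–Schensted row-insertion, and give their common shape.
P = [1, 2, 5] / [3, 6] / [4];  Q = [1, 3, 4] / [2, 6] / [5];  common shape = (3, 2, 1)

Row-insert the values π_1, π_2, … into P one at a time, bumping the leftmost entry strictly greater than the inserted value down to the next row. The recording tableau Q records, in position (i, j), the step at which that cell was added to P.
  Insert 4 (step 1): P = [4];  Q = [1]
  Insert 1 (step 2): P = [1] / [4];  Q = [1] / [2]
  Insert 3 (step 3): P = [1, 3] / [4];  Q = [1, 3] / [2]
  Insert 6 (step 4): P = [1, 3, 6] / [4];  Q = [1, 3, 4] / [2]
  Insert 2 (step 5): P = [1, 2, 6] / [3] / [4];  Q = [1, 3, 4] / [2] / [5]
  Insert 5 (step 6): P = [1, 2, 5] / [3, 6] / [4];  Q = [1, 3, 4] / [2, 6] / [5]
Final shape: (3, 2, 1).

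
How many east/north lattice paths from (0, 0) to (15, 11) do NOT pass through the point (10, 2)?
Number of paths = 7594028

Total paths from (0, 0) to (15, 11): C(26, 15) = 7726160. Paths through (10, 2): (paths (0, 0) → (10, 2)) × (paths (10, 2) → (15, 11)) = C(12, 10) · C(14, 5) = 66 · 2002 = 132132. Avoidance count = 7726160 − 132132 = 7594028.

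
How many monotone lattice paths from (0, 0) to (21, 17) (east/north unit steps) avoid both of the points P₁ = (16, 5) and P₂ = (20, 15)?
Number of paths = 18972502335

Inclusion–exclusion. Total paths: C(38, 21) = 28781143380. Through P₁: C(21, 16)·C(17, 5) = 125919612. Through P₂: C(35, 20)·C(3, 1) = 9743829480. Since P₁ is strictly southwest of P₂, a monotone path through both must visit P₁ then P₂; paths through both = C(21, 16)·C(14, 4)·C(3, 1) = 61108047. Avoid both = 28781143380 − 125919612 − 9743829480 + 61108047 = 18972502335.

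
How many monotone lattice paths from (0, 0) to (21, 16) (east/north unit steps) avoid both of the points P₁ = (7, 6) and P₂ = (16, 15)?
Number of paths = 8207609724

Inclusion–exclusion. Total paths: C(37, 21) = 12875774670. Through P₁: C(13, 7)·C(24, 14) = 3365515296. Through P₂: C(31, 16)·C(6, 5) = 1803241170. Since P₁ is strictly southwest of P₂, a monotone path through both must visit P₁ then P₂; paths through both = C(13, 7)·C(18, 9)·C(6, 5) = 500591520. Avoid both = 12875774670 − 3365515296 − 1803241170 + 500591520 = 8207609724.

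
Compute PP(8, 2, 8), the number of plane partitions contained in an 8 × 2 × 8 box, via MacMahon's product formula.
PP(8, 2, 8) = 34763300

Evaluate the triple product over i = 1..8, j = 1..2, k = 1..8. The factors are (2/1) · (3/2) · (4/3) · (5/4) · (6/5) · (7/6) · (8/7) · (9/8) · … (128 factors total). The numerators and denominators telescope so the product is an integer; carrying out the multiplication exactly gives PP(8, 2, 8) = 34763300.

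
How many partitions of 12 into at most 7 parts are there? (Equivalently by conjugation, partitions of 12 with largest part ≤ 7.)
p(12, parts ≤ 7) = 65

Partitions of 12 with all parts ≤ 7: 7+5, 7+4+1, 7+3+2, 7+3+1+1, 7+2+2+1, 7+2+1+1+1, 7+1+1+1+1+1, 6+6, 6+5+1, 6+4+2, 6+4+1+1, 6+3+3, 6+3+2+1, 6+3+1+1+1, 6+2+2+2, 6+2+2+1+1, 6+2+1+1+1+1, 6+1+1+1+1+1+1, 5+5+2, 5+5+1+1, 5+4+3, 5+4+2+1, 5+4+1+1+1, 5+3+3+1, 5+3+2+2, 5+3+2+1+1, 5+3+1+1+1+1, 5+2+2+2+1, 5+2+2+1+1+1, 5+2+1+1+1+1+1, … (65 total). Count = 65.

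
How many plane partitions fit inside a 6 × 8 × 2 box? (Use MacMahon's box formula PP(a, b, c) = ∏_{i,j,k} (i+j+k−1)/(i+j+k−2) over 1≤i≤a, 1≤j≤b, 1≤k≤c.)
PP(6, 8, 2) = 2147145

Evaluate the triple product over i = 1..6, j = 1..8, k = 1..2. The factors are (2/1) · (3/2) · (3/2) · (4/3) · (4/3) · (5/4) · (5/4) · (6/5) · … (96 factors total). The numerators and denominators telescope so the product is an integer; carrying out the multiplication exactly gives PP(6, 8, 2) = 2147145.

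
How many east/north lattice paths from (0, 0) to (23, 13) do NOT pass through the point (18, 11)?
Number of paths = 1584246510

Total paths from (0, 0) to (23, 13): C(36, 23) = 2310789600. Paths through (18, 11): (paths (0, 0) → (18, 11)) × (paths (18, 11) → (23, 13)) = C(29, 18) · C(7, 5) = 34597290 · 21 = 726543090. Avoidance count = 2310789600 − 726543090 = 1584246510.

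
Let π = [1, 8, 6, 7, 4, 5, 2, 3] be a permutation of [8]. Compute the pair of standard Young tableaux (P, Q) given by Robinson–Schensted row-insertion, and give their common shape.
P = [1, 2, 3] / [4, 5] / [6, 7] / [8];  Q = [1, 2, 4] / [3, 6] / [5, 8] / [7];  common shape = (3, 2, 2, 1)

Row-insert the values π_1, π_2, … into P one at a time, bumping the leftmost entry strictly greater than the inserted value down to the next row. The recording tableau Q records, in position (i, j), the step at which that cell was added to P.
  Insert 1 (step 1): P = [1];  Q = [1]
  Insert 8 (step 2): P = [1, 8];  Q = [1, 2]
  Insert 6 (step 3): P = [1, 6] / [8];  Q = [1, 2] / [3]
  Insert 7 (step 4): P = [1, 6, 7] / [8];  Q = [1, 2, 4] / [3]
  Insert 4 (step 5): P = [1, 4, 7] / [6] / [8];  Q = [1, 2, 4] / [3] / [5]
  Insert 5 (step 6): P = [1, 4, 5] / [6, 7] / [8];  Q = [1, 2, 4] / [3, 6] / [5]
  Insert 2 (step 7): P = [1, 2, 5] / [4, 7] / [6] / [8];  Q = [1, 2, 4] / [3, 6] / [5] / [7]
  Insert 3 (step 8): P = [1, 2, 3] / [4, 5] / [6, 7] / [8];  Q = [1, 2, 4] / [3, 6] / [5, 8] / [7]
Final shape: (3, 2, 2, 1).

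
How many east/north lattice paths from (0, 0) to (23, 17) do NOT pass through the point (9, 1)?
Number of paths = 87278152050

Total paths from (0, 0) to (23, 17): C(40, 23) = 88732378800. Paths through (9, 1): (paths (0, 0) → (9, 1)) × (paths (9, 1) → (23, 17)) = C(10, 9) · C(30, 14) = 10 · 145422675 = 1454226750. Avoidance count = 88732378800 − 1454226750 = 87278152050.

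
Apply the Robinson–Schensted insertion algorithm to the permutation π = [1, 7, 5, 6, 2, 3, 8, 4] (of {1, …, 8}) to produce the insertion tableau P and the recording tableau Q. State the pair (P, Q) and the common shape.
P = [1, 2, 3, 4] / [5, 6, 8] / [7];  Q = [1, 2, 4, 7] / [3, 6, 8] / [5];  common shape = (4, 3, 1)

Row-insert the values π_1, π_2, … into P one at a time, bumping the leftmost entry strictly greater than the inserted value down to the next row. The recording tableau Q records, in position (i, j), the step at which that cell was added to P.
  Insert 1 (step 1): P = [1];  Q = [1]
  Insert 7 (step 2): P = [1, 7];  Q = [1, 2]
  Insert 5 (step 3): P = [1, 5] / [7];  Q = [1, 2] / [3]
  Insert 6 (step 4): P = [1, 5, 6] / [7];  Q = [1, 2, 4] / [3]
  Insert 2 (step 5): P = [1, 2, 6] / [5] / [7];  Q = [1, 2, 4] / [3] / [5]
  Insert 3 (step 6): P = [1, 2, 3] / [5, 6] / [7];  Q = [1, 2, 4] / [3, 6] / [5]
  Insert 8 (step 7): P = [1, 2, 3, 8] / [5, 6] / [7];  Q = [1, 2, 4, 7] / [3, 6] / [5]
  Insert 4 (step 8): P = [1, 2, 3, 4] / [5, 6, 8] / [7];  Q = [1, 2, 4, 7] / [3, 6, 8] / [5]
Final shape: (4, 3, 1).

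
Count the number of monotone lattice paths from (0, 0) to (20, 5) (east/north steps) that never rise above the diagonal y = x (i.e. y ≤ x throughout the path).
Number of paths = 40480

By the reflection principle (André's argument), the number of monotone paths to (20, 5) with n ≤ m that never go above y = x is C(25, 20) − C(25, 21) = 53130 − 12650 = 40480.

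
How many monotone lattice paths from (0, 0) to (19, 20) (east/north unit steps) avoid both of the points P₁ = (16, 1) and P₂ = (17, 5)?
Number of paths = 68919668366

Inclusion–exclusion. Total paths: C(39, 19) = 68923264410. Through P₁: C(17, 16)·C(22, 3) = 26180. Through P₂: C(22, 17)·C(17, 2) = 3581424. Since P₁ is strictly southwest of P₂, a monotone path through both must visit P₁ then P₂; paths through both = C(17, 16)·C(5, 1)·C(17, 2) = 11560. Avoid both = 68923264410 − 26180 − 3581424 + 11560 = 68919668366.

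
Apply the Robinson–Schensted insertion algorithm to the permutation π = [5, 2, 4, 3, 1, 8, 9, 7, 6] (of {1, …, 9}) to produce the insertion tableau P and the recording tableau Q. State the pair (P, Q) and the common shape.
P = [1, 3, 6, 9] / [2, 7] / [4, 8] / [5];  Q = [1, 3, 6, 7] / [2, 8] / [4, 9] / [5];  common shape = (4, 2, 2, 1)

Row-insert the values π_1, π_2, … into P one at a time, bumping the leftmost entry strictly greater than the inserted value down to the next row. The recording tableau Q records, in position (i, j), the step at which that cell was added to P.
  Insert 5 (step 1): P = [5];  Q = [1]
  Insert 2 (step 2): P = [2] / [5];  Q = [1] / [2]
  Insert 4 (step 3): P = [2, 4] / [5];  Q = [1, 3] / [2]
  Insert 3 (step 4): P = [2, 3] / [4] / [5];  Q = [1, 3] / [2] / [4]
  Insert 1 (step 5): P = [1, 3] / [2] / [4] / [5];  Q = [1, 3] / [2] / [4] / [5]
  Insert 8 (step 6): P = [1, 3, 8] / [2] / [4] / [5];  Q = [1, 3, 6] / [2] / [4] / [5]
  Insert 9 (step 7): P = [1, 3, 8, 9] / [2] / [4] / [5];  Q = [1, 3, 6, 7] / [2] / [4] / [5]
  Insert 7 (step 8): P = [1, 3, 7, 9] / [2, 8] / [4] / [5];  Q = [1, 3, 6, 7] / [2, 8] / [4] / [5]
  Insert 6 (step 9): P = [1, 3, 6, 9] / [2, 7] / [4, 8] / [5];  Q = [1, 3, 6, 7] / [2, 8] / [4, 9] / [5]
Final shape: (4, 2, 2, 1).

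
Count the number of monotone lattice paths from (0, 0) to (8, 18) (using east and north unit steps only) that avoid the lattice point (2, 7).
Number of paths = 1116739

Total paths from (0, 0) to (8, 18): C(26, 8) = 1562275. Paths through (2, 7): (paths (0, 0) → (2, 7)) × (paths (2, 7) → (8, 18)) = C(9, 2) · C(17, 6) = 36 · 12376 = 445536. Avoidance count = 1562275 − 445536 = 1116739.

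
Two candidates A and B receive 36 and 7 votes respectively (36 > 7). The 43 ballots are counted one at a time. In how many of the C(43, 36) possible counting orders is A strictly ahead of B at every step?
Strict-lead orderings = 21732542

Total orderings of the 43 votes with 36 for A: C(43, 36) = 32224114. By the Bertrand ballot formula (Cycle Lemma / reflection principle), the number of orderings in which A is strictly ahead of B throughout is (p − q)/(p + q) · C(p + q, p) = (36 − 7)/(36 + 7) · 32224114 = 21732542.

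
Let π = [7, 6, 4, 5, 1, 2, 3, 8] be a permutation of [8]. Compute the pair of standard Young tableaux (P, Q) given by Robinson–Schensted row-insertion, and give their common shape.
P = [1, 2, 3, 8] / [4, 5] / [6] / [7];  Q = [1, 4, 7, 8] / [2, 6] / [3] / [5];  common shape = (4, 2, 1, 1)

Row-insert the values π_1, π_2, … into P one at a time, bumping the leftmost entry strictly greater than the inserted value down to the next row. The recording tableau Q records, in position (i, j), the step at which that cell was added to P.
  Insert 7 (step 1): P = [7];  Q = [1]
  Insert 6 (step 2): P = [6] / [7];  Q = [1] / [2]
  Insert 4 (step 3): P = [4] / [6] / [7];  Q = [1] / [2] / [3]
  Insert 5 (step 4): P = [4, 5] / [6] / [7];  Q = [1, 4] / [2] / [3]
  Insert 1 (step 5): P = [1, 5] / [4] / [6] / [7];  Q = [1, 4] / [2] / [3] / [5]
  Insert 2 (step 6): P = [1, 2] / [4, 5] / [6] / [7];  Q = [1, 4] / [2, 6] / [3] / [5]
  Insert 3 (step 7): P = [1, 2, 3] / [4, 5] / [6] / [7];  Q = [1, 4, 7] / [2, 6] / [3] / [5]
  Insert 8 (step 8): P = [1, 2, 3, 8] / [4, 5] / [6] / [7];  Q = [1, 4, 7, 8] / [2, 6] / [3] / [5]
Final shape: (4, 2, 1, 1).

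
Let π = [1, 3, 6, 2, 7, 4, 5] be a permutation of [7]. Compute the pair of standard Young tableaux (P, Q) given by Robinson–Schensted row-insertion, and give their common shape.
P = [1, 2, 4, 5] / [3, 6, 7];  Q = [1, 2, 3, 5] / [4, 6, 7];  common shape = (4, 3)

Row-insert the values π_1, π_2, … into P one at a time, bumping the leftmost entry strictly greater than the inserted value down to the next row. The recording tableau Q records, in position (i, j), the step at which that cell was added to P.
  Insert 1 (step 1): P = [1];  Q = [1]
  Insert 3 (step 2): P = [1, 3];  Q = [1, 2]
  Insert 6 (step 3): P = [1, 3, 6];  Q = [1, 2, 3]
  Insert 2 (step 4): P = [1, 2, 6] / [3];  Q = [1, 2, 3] / [4]
  Insert 7 (step 5): P = [1, 2, 6, 7] / [3];  Q = [1, 2, 3, 5] / [4]
  Insert 4 (step 6): P = [1, 2, 4, 7] / [3, 6];  Q = [1, 2, 3, 5] / [4, 6]
  Insert 5 (step 7): P = [1, 2, 4, 5] / [3, 6, 7];  Q = [1, 2, 3, 5] / [4, 6, 7]
Final shape: (4, 3).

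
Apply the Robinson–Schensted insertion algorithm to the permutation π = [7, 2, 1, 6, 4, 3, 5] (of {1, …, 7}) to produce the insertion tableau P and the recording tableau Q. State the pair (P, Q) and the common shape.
P = [1, 3, 5] / [2, 4] / [6] / [7];  Q = [1, 4, 7] / [2, 5] / [3] / [6];  common shape = (3, 2, 1, 1)

Row-insert the values π_1, π_2, … into P one at a time, bumping the leftmost entry strictly greater than the inserted value down to the next row. The recording tableau Q records, in position (i, j), the step at which that cell was added to P.
  Insert 7 (step 1): P = [7];  Q = [1]
  Insert 2 (step 2): P = [2] / [7];  Q = [1] / [2]
  Insert 1 (step 3): P = [1] / [2] / [7];  Q = [1] / [2] / [3]
  Insert 6 (step 4): P = [1, 6] / [2] / [7];  Q = [1, 4] / [2] / [3]
  Insert 4 (step 5): P = [1, 4] / [2, 6] / [7];  Q = [1, 4] / [2, 5] / [3]
  Insert 3 (step 6): P = [1, 3] / [2, 4] / [6] / [7];  Q = [1, 4] / [2, 5] / [3] / [6]
  Insert 5 (step 7): P = [1, 3, 5] / [2, 4] / [6] / [7];  Q = [1, 4, 7] / [2, 5] / [3] / [6]
Final shape: (3, 2, 1, 1).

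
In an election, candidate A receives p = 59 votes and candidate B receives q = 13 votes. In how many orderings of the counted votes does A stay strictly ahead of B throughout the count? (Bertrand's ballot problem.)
Strict-lead orderings = 45301992170960

Total orderings of the 72 votes with 59 for A: C(72, 59) = 70907466006720. By the Bertrand ballot formula (Cycle Lemma / reflection principle), the number of orderings in which A is strictly ahead of B throughout is (p − q)/(p + q) · C(p + q, p) = (59 − 13)/(59 + 13) · 70907466006720 = 45301992170960.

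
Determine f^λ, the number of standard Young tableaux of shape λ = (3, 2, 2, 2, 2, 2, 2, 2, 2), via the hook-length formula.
# SYT of shape (3, 2, 2, 2, 2, 2, 2, 2, 2) = 75582

Hook-length formula: f^λ = n! / Π hook(c), product over all cells c of the Young diagram. For λ = (3, 2, 2, 2, 2, 2, 2, 2, 2), n = 19 boxes. Hook lengths by row (left-to-right, top-to-bottom): [11, 10, 1]; [9, 8]; [8, 7]; [7, 6]; [6, 5]; [5, 4]; [4, 3]; [3, 2]; [2, 1]. Product of hooks = 1609445376000. So f^λ = 19! / 1609445376000 = 121645100408832000 / 1609445376000 = 75582.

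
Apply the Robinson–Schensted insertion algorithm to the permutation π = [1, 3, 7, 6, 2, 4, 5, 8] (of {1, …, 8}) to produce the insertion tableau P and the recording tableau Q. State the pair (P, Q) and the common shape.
P = [1, 2, 4, 5, 8] / [3, 6] / [7];  Q = [1, 2, 3, 7, 8] / [4, 6] / [5];  common shape = (5, 2, 1)

Row-insert the values π_1, π_2, … into P one at a time, bumping the leftmost entry strictly greater than the inserted value down to the next row. The recording tableau Q records, in position (i, j), the step at which that cell was added to P.
  Insert 1 (step 1): P = [1];  Q = [1]
  Insert 3 (step 2): P = [1, 3];  Q = [1, 2]
  Insert 7 (step 3): P = [1, 3, 7];  Q = [1, 2, 3]
  Insert 6 (step 4): P = [1, 3, 6] / [7];  Q = [1, 2, 3] / [4]
  Insert 2 (step 5): P = [1, 2, 6] / [3] / [7];  Q = [1, 2, 3] / [4] / [5]
  Insert 4 (step 6): P = [1, 2, 4] / [3, 6] / [7];  Q = [1, 2, 3] / [4, 6] / [5]
  Insert 5 (step 7): P = [1, 2, 4, 5] / [3, 6] / [7];  Q = [1, 2, 3, 7] / [4, 6] / [5]
  Insert 8 (step 8): P = [1, 2, 4, 5, 8] / [3, 6] / [7];  Q = [1, 2, 3, 7, 8] / [4, 6] / [5]
Final shape: (5, 2, 1).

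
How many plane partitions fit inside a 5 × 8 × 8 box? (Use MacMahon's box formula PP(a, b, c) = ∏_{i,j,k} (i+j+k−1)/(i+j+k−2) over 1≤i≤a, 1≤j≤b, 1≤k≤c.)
PP(5, 8, 8) = 3940599631842016

Evaluate the triple product over i = 1..5, j = 1..8, k = 1..8. The factors are (2/1) · (3/2) · (4/3) · (5/4) · (6/5) · (7/6) · (8/7) · (9/8) · … (320 factors total). The numerators and denominators telescope so the product is an integer; carrying out the multiplication exactly gives PP(5, 8, 8) = 3940599631842016.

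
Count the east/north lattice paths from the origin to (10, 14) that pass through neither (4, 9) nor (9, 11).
Number of paths = 1019146

Inclusion–exclusion. Total paths: C(24, 10) = 1961256. Through P₁: C(13, 4)·C(11, 6) = 330330. Through P₂: C(20, 9)·C(4, 1) = 671840. Since P₁ is strictly southwest of P₂, a monotone path through both must visit P₁ then P₂; paths through both = C(13, 4)·C(7, 5)·C(4, 1) = 60060. Avoid both = 1961256 − 330330 − 671840 + 60060 = 1019146.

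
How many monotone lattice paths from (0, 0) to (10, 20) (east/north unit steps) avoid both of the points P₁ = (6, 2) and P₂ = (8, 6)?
Number of paths = 29530235

Inclusion–exclusion. Total paths: C(30, 10) = 30045015. Through P₁: C(8, 6)·C(22, 4) = 204820. Through P₂: C(14, 8)·C(16, 2) = 360360. Since P₁ is strictly southwest of P₂, a monotone path through both must visit P₁ then P₂; paths through both = C(8, 6)·C(6, 2)·C(16, 2) = 50400. Avoid both = 30045015 − 204820 − 360360 + 50400 = 29530235.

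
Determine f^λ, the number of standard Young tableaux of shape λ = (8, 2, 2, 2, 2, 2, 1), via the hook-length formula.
# SYT of shape (8, 2, 2, 2, 2, 2, 1) = 3325608

Hook-length formula: f^λ = n! / Π hook(c), product over all cells c of the Young diagram. For λ = (8, 2, 2, 2, 2, 2, 1), n = 19 boxes. Hook lengths by row (left-to-right, top-to-bottom): [14, 12, 6, 5, 4, 3, 2, 1]; [7, 5]; [6, 4]; [5, 3]; [4, 2]; [3, 1]; [1]. Product of hooks = 36578304000. So f^λ = 19! / 36578304000 = 121645100408832000 / 36578304000 = 3325608.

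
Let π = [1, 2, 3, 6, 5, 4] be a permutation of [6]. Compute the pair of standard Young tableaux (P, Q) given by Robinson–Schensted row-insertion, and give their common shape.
P = [1, 2, 3, 4] / [5] / [6];  Q = [1, 2, 3, 4] / [5] / [6];  common shape = (4, 1, 1)

Row-insert the values π_1, π_2, … into P one at a time, bumping the leftmost entry strictly greater than the inserted value down to the next row. The recording tableau Q records, in position (i, j), the step at which that cell was added to P.
  Insert 1 (step 1): P = [1];  Q = [1]
  Insert 2 (step 2): P = [1, 2];  Q = [1, 2]
  Insert 3 (step 3): P = [1, 2, 3];  Q = [1, 2, 3]
  Insert 6 (step 4): P = [1, 2, 3, 6];  Q = [1, 2, 3, 4]
  Insert 5 (step 5): P = [1, 2, 3, 5] / [6];  Q = [1, 2, 3, 4] / [5]
  Insert 4 (step 6): P = [1, 2, 3, 4] / [5] / [6];  Q = [1, 2, 3, 4] / [5] / [6]
Final shape: (4, 1, 1).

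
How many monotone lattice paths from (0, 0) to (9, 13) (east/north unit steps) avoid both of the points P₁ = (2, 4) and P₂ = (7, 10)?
Number of paths = 200640

Inclusion–exclusion. Total paths: C(22, 9) = 497420. Through P₁: C(6, 2)·C(16, 7) = 171600. Through P₂: C(17, 7)·C(5, 2) = 194480. Since P₁ is strictly southwest of P₂, a monotone path through both must visit P₁ then P₂; paths through both = C(6, 2)·C(11, 5)·C(5, 2) = 69300. Avoid both = 497420 − 171600 − 194480 + 69300 = 200640.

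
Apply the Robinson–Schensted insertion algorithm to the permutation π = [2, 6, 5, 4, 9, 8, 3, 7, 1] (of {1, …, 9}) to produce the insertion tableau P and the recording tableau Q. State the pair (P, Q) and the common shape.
P = [1, 3, 7] / [2, 8] / [4, 9] / [5] / [6];  Q = [1, 2, 5] / [3, 6] / [4, 8] / [7] / [9];  common shape = (3, 2, 2, 1, 1)

Row-insert the values π_1, π_2, … into P one at a time, bumping the leftmost entry strictly greater than the inserted value down to the next row. The recording tableau Q records, in position (i, j), the step at which that cell was added to P.
  Insert 2 (step 1): P = [2];  Q = [1]
  Insert 6 (step 2): P = [2, 6];  Q = [1, 2]
  Insert 5 (step 3): P = [2, 5] / [6];  Q = [1, 2] / [3]
  Insert 4 (step 4): P = [2, 4] / [5] / [6];  Q = [1, 2] / [3] / [4]
  Insert 9 (step 5): P = [2, 4, 9] / [5] / [6];  Q = [1, 2, 5] / [3] / [4]
  Insert 8 (step 6): P = [2, 4, 8] / [5, 9] / [6];  Q = [1, 2, 5] / [3, 6] / [4]
  Insert 3 (step 7): P = [2, 3, 8] / [4, 9] / [5] / [6];  Q = [1, 2, 5] / [3, 6] / [4] / [7]
  Insert 7 (step 8): P = [2, 3, 7] / [4, 8] / [5, 9] / [6];  Q = [1, 2, 5] / [3, 6] / [4, 8] / [7]
  Insert 1 (step 9): P = [1, 3, 7] / [2, 8] / [4, 9] / [5] / [6];  Q = [1, 2, 5] / [3, 6] / [4, 8] / [7] / [9]
Final shape: (3, 2, 2, 1, 1).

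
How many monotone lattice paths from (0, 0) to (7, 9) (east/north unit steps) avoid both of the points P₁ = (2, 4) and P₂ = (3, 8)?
Number of paths = 7210

Inclusion–exclusion. Total paths: C(16, 7) = 11440. Through P₁: C(6, 2)·C(10, 5) = 3780. Through P₂: C(11, 3)·C(5, 4) = 825. Since P₁ is strictly southwest of P₂, a monotone path through both must visit P₁ then P₂; paths through both = C(6, 2)·C(5, 1)·C(5, 4) = 375. Avoid both = 11440 − 3780 − 825 + 375 = 7210.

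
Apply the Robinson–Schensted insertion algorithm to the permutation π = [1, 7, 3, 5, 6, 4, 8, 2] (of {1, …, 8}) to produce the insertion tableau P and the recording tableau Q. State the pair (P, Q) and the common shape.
P = [1, 2, 4, 6, 8] / [3] / [5] / [7];  Q = [1, 2, 4, 5, 7] / [3] / [6] / [8];  common shape = (5, 1, 1, 1)

Row-insert the values π_1, π_2, … into P one at a time, bumping the leftmost entry strictly greater than the inserted value down to the next row. The recording tableau Q records, in position (i, j), the step at which that cell was added to P.
  Insert 1 (step 1): P = [1];  Q = [1]
  Insert 7 (step 2): P = [1, 7];  Q = [1, 2]
  Insert 3 (step 3): P = [1, 3] / [7];  Q = [1, 2] / [3]
  Insert 5 (step 4): P = [1, 3, 5] / [7];  Q = [1, 2, 4] / [3]
  Insert 6 (step 5): P = [1, 3, 5, 6] / [7];  Q = [1, 2, 4, 5] / [3]
  Insert 4 (step 6): P = [1, 3, 4, 6] / [5] / [7];  Q = [1, 2, 4, 5] / [3] / [6]
  Insert 8 (step 7): P = [1, 3, 4, 6, 8] / [5] / [7];  Q = [1, 2, 4, 5, 7] / [3] / [6]
  Insert 2 (step 8): P = [1, 2, 4, 6, 8] / [3] / [5] / [7];  Q = [1, 2, 4, 5, 7] / [3] / [6] / [8]
Final shape: (5, 1, 1, 1).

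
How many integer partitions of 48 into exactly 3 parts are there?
p(48, 3 parts) = 192

Partitions of n into exactly k parts are in bijection with partitions of n − k into at most k parts (subtract 1 from each part). So p(48, exactly 3) = p(45, parts ≤ 3). Computing via the recurrence p(m, j) = p(m, j−1) + p(m−j, j) gives 192.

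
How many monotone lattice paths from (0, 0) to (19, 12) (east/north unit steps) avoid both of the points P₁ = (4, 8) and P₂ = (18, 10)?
Number of paths = 100010775

Inclusion–exclusion. Total paths: C(31, 19) = 141120525. Through P₁: C(12, 4)·C(19, 15) = 1918620. Through P₂: C(28, 18)·C(3, 1) = 39369330. Since P₁ is strictly southwest of P₂, a monotone path through both must visit P₁ then P₂; paths through both = C(12, 4)·C(16, 14)·C(3, 1) = 178200. Avoid both = 141120525 − 1918620 − 39369330 + 178200 = 100010775.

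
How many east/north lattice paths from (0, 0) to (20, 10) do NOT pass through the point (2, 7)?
Number of paths = 29997135

Total paths from (0, 0) to (20, 10): C(30, 20) = 30045015. Paths through (2, 7): (paths (0, 0) → (2, 7)) × (paths (2, 7) → (20, 10)) = C(9, 2) · C(21, 18) = 36 · 1330 = 47880. Avoidance count = 30045015 − 47880 = 29997135.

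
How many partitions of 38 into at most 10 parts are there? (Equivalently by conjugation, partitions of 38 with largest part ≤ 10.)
p(38, parts ≤ 10) = 12690

Use the recurrence p(n, m) = p(n, m−1) + p(n−m, m): either the largest part is < m (count p(n, m−1)) or the largest part is exactly m (remove one copy of m, count p(n−m, m)). With p(0, ·) = 1 this gives p(38, parts ≤ 10) = 12690. (By conjugating Young diagrams, this also counts partitions of 38 into at most 10 parts.)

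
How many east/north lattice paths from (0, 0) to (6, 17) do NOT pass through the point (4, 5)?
Number of paths = 89481

Total paths from (0, 0) to (6, 17): C(23, 6) = 100947. Paths through (4, 5): (paths (0, 0) → (4, 5)) × (paths (4, 5) → (6, 17)) = C(9, 4) · C(14, 2) = 126 · 91 = 11466. Avoidance count = 100947 − 11466 = 89481.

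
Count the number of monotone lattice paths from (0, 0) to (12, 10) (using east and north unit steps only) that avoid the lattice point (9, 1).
Number of paths = 644446

Total paths from (0, 0) to (12, 10): C(22, 12) = 646646. Paths through (9, 1): (paths (0, 0) → (9, 1)) × (paths (9, 1) → (12, 10)) = C(10, 9) · C(12, 3) = 10 · 220 = 2200. Avoidance count = 646646 − 2200 = 644446.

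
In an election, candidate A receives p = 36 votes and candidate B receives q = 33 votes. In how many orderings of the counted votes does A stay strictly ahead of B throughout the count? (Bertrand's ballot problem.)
Strict-lead orderings = 2303341452757570498

Total orderings of the 69 votes with 36 for A: C(69, 36) = 52976853413424121454. By the Bertrand ballot formula (Cycle Lemma / reflection principle), the number of orderings in which A is strictly ahead of B throughout is (p − q)/(p + q) · C(p + q, p) = (36 − 33)/(36 + 33) · 52976853413424121454 = 2303341452757570498.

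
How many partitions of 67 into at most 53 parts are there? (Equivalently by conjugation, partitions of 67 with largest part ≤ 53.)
p(67, parts ≤ 53) = 2679316

Use the recurrence p(n, m) = p(n, m−1) + p(n−m, m): either the largest part is < m (count p(n, m−1)) or the largest part is exactly m (remove one copy of m, count p(n−m, m)). With p(0, ·) = 1 this gives p(67, parts ≤ 53) = 2679316. (By conjugating Young diagrams, this also counts partitions of 67 into at most 53 parts.)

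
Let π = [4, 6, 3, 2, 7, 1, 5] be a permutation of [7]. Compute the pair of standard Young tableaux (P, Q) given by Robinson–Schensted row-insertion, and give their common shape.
P = [1, 5, 7] / [2, 6] / [3] / [4];  Q = [1, 2, 5] / [3, 7] / [4] / [6];  common shape = (3, 2, 1, 1)

Row-insert the values π_1, π_2, … into P one at a time, bumping the leftmost entry strictly greater than the inserted value down to the next row. The recording tableau Q records, in position (i, j), the step at which that cell was added to P.
  Insert 4 (step 1): P = [4];  Q = [1]
  Insert 6 (step 2): P = [4, 6];  Q = [1, 2]
  Insert 3 (step 3): P = [3, 6] / [4];  Q = [1, 2] / [3]
  Insert 2 (step 4): P = [2, 6] / [3] / [4];  Q = [1, 2] / [3] / [4]
  Insert 7 (step 5): P = [2, 6, 7] / [3] / [4];  Q = [1, 2, 5] / [3] / [4]
  Insert 1 (step 6): P = [1, 6, 7] / [2] / [3] / [4];  Q = [1, 2, 5] / [3] / [4] / [6]
  Insert 5 (step 7): P = [1, 5, 7] / [2, 6] / [3] / [4];  Q = [1, 2, 5] / [3, 7] / [4] / [6]
Final shape: (3, 2, 1, 1).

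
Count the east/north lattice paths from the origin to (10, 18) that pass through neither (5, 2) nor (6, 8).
Number of paths = 9836925

Inclusion–exclusion. Total paths: C(28, 10) = 13123110. Through P₁: C(7, 5)·C(21, 5) = 427329. Through P₂: C(14, 6)·C(14, 4) = 3006003. Since P₁ is strictly southwest of P₂, a monotone path through both must visit P₁ then P₂; paths through both = C(7, 5)·C(7, 1)·C(14, 4) = 147147. Avoid both = 13123110 − 427329 − 3006003 + 147147 = 9836925.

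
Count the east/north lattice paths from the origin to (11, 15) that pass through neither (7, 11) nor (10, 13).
Number of paths = 3021002

Inclusion–exclusion. Total paths: C(26, 11) = 7726160. Through P₁: C(18, 7)·C(8, 4) = 2227680. Through P₂: C(23, 10)·C(3, 1) = 3432198. Since P₁ is strictly southwest of P₂, a monotone path through both must visit P₁ then P₂; paths through both = C(18, 7)·C(5, 3)·C(3, 1) = 954720. Avoid both = 7726160 − 2227680 − 3432198 + 954720 = 3021002.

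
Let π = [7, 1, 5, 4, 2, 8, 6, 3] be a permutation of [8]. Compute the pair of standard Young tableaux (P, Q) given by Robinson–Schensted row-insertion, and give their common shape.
P = [1, 2, 3] / [4, 6] / [5, 8] / [7];  Q = [1, 3, 6] / [2, 7] / [4, 8] / [5];  common shape = (3, 2, 2, 1)

Row-insert the values π_1, π_2, … into P one at a time, bumping the leftmost entry strictly greater than the inserted value down to the next row. The recording tableau Q records, in position (i, j), the step at which that cell was added to P.
  Insert 7 (step 1): P = [7];  Q = [1]
  Insert 1 (step 2): P = [1] / [7];  Q = [1] / [2]
  Insert 5 (step 3): P = [1, 5] / [7];  Q = [1, 3] / [2]
  Insert 4 (step 4): P = [1, 4] / [5] / [7];  Q = [1, 3] / [2] / [4]
  Insert 2 (step 5): P = [1, 2] / [4] / [5] / [7];  Q = [1, 3] / [2] / [4] / [5]
  Insert 8 (step 6): P = [1, 2, 8] / [4] / [5] / [7];  Q = [1, 3, 6] / [2] / [4] / [5]
  Insert 6 (step 7): P = [1, 2, 6] / [4, 8] / [5] / [7];  Q = [1, 3, 6] / [2, 7] / [4] / [5]
  Insert 3 (step 8): P = [1, 2, 3] / [4, 6] / [5, 8] / [7];  Q = [1, 3, 6] / [2, 7] / [4, 8] / [5]
Final shape: (3, 2, 2, 1).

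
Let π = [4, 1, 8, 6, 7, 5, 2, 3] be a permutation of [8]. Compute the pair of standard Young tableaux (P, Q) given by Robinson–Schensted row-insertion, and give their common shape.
P = [1, 2, 3] / [4, 5, 7] / [6] / [8];  Q = [1, 3, 5] / [2, 4, 8] / [6] / [7];  common shape = (3, 3, 1, 1)

Row-insert the values π_1, π_2, … into P one at a time, bumping the leftmost entry strictly greater than the inserted value down to the next row. The recording tableau Q records, in position (i, j), the step at which that cell was added to P.
  Insert 4 (step 1): P = [4];  Q = [1]
  Insert 1 (step 2): P = [1] / [4];  Q = [1] / [2]
  Insert 8 (step 3): P = [1, 8] / [4];  Q = [1, 3] / [2]
  Insert 6 (step 4): P = [1, 6] / [4, 8];  Q = [1, 3] / [2, 4]
  Insert 7 (step 5): P = [1, 6, 7] / [4, 8];  Q = [1, 3, 5] / [2, 4]
  Insert 5 (step 6): P = [1, 5, 7] / [4, 6] / [8];  Q = [1, 3, 5] / [2, 4] / [6]
  Insert 2 (step 7): P = [1, 2, 7] / [4, 5] / [6] / [8];  Q = [1, 3, 5] / [2, 4] / [6] / [7]
  Insert 3 (step 8): P = [1, 2, 3] / [4, 5, 7] / [6] / [8];  Q = [1, 3, 5] / [2, 4, 8] / [6] / [7]
Final shape: (3, 3, 1, 1).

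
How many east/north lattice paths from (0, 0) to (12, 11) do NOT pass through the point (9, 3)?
Number of paths = 1315778

Total paths from (0, 0) to (12, 11): C(23, 12) = 1352078. Paths through (9, 3): (paths (0, 0) → (9, 3)) × (paths (9, 3) → (12, 11)) = C(12, 9) · C(11, 3) = 220 · 165 = 36300. Avoidance count = 1352078 − 36300 = 1315778.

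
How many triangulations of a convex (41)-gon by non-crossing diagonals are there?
C_39 = 680425371729975800390

These polygon triangulations are counted by the Catalan number C_n = (1/(n + 1)) · C(2n, n). For n = 39: C_39 = (1/40) · C(78, 39) = 27217014869199032015600/40 = 680425371729975800390.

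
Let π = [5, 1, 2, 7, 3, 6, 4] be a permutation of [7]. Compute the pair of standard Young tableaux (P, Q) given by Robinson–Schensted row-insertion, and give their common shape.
P = [1, 2, 3, 4] / [5, 6] / [7];  Q = [1, 3, 4, 6] / [2, 5] / [7];  common shape = (4, 2, 1)

Row-insert the values π_1, π_2, … into P one at a time, bumping the leftmost entry strictly greater than the inserted value down to the next row. The recording tableau Q records, in position (i, j), the step at which that cell was added to P.
  Insert 5 (step 1): P = [5];  Q = [1]
  Insert 1 (step 2): P = [1] / [5];  Q = [1] / [2]
  Insert 2 (step 3): P = [1, 2] / [5];  Q = [1, 3] / [2]
  Insert 7 (step 4): P = [1, 2, 7] / [5];  Q = [1, 3, 4] / [2]
  Insert 3 (step 5): P = [1, 2, 3] / [5, 7];  Q = [1, 3, 4] / [2, 5]
  Insert 6 (step 6): P = [1, 2, 3, 6] / [5, 7];  Q = [1, 3, 4, 6] / [2, 5]
  Insert 4 (step 7): P = [1, 2, 3, 4] / [5, 6] / [7];  Q = [1, 3, 4, 6] / [2, 5] / [7]
Final shape: (4, 2, 1).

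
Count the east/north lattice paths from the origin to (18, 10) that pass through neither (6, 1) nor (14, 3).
Number of paths = 10945150

Inclusion–exclusion. Total paths: C(28, 18) = 13123110. Through P₁: C(7, 6)·C(21, 12) = 2057510. Through P₂: C(17, 14)·C(11, 4) = 224400. Since P₁ is strictly southwest of P₂, a monotone path through both must visit P₁ then P₂; paths through both = C(7, 6)·C(10, 8)·C(11, 4) = 103950. Avoid both = 13123110 − 2057510 − 224400 + 103950 = 10945150.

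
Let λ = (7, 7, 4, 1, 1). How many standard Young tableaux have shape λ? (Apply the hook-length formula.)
# SYT of shape (7, 7, 4, 1, 1) = 30232800

Hook-length formula: f^λ = n! / Π hook(c), product over all cells c of the Young diagram. For λ = (7, 7, 4, 1, 1), n = 20 boxes. Hook lengths by row (left-to-right, top-to-bottom): [11, 8, 7, 6, 4, 3, 2]; [10, 7, 6, 5, 3, 2, 1]; [6, 3, 2, 1]; [2]; [1]. Product of hooks = 80472268800. So f^λ = 20! / 80472268800 = 2432902008176640000 / 80472268800 = 30232800.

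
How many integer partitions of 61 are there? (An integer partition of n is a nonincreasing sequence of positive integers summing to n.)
p(61) = 1121505

Compute p(n) via the recurrence p(n, m) = p(n, m−1) + p(n−m, m), where p(n, m) counts partitions of n with all parts ≤ m and p(n) = p(n, n). The base cases are p(0, m) = 1 and p(n, 0) = 0 for n > 0. Filling the table yields p(61) = 1121505. (Euler's pentagonal recurrence is an alternative.)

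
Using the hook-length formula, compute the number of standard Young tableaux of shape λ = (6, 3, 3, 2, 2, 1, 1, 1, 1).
# SYT of shape (6, 3, 3, 2, 2, 1, 1, 1, 1) = 73902400

Hook-length formula: f^λ = n! / Π hook(c), product over all cells c of the Young diagram. For λ = (6, 3, 3, 2, 2, 1, 1, 1, 1), n = 20 boxes. Hook lengths by row (left-to-right, top-to-bottom): [14, 9, 6, 3, 2, 1]; [10, 5, 2]; [9, 4, 1]; [7, 2]; [6, 1]; [4]; [3]; [2]; [1]. Product of hooks = 32920473600. So f^λ = 20! / 32920473600 = 2432902008176640000 / 32920473600 = 73902400.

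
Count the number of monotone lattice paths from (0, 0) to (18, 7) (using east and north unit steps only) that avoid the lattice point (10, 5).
Number of paths = 345565

Total paths from (0, 0) to (18, 7): C(25, 18) = 480700. Paths through (10, 5): (paths (0, 0) → (10, 5)) × (paths (10, 5) → (18, 7)) = C(15, 10) · C(10, 8) = 3003 · 45 = 135135. Avoidance count = 480700 − 135135 = 345565.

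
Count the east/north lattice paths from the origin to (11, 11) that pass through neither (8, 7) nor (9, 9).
Number of paths = 304317

Inclusion–exclusion. Total paths: C(22, 11) = 705432. Through P₁: C(15, 8)·C(7, 3) = 225225. Through P₂: C(18, 9)·C(4, 2) = 291720. Since P₁ is strictly southwest of P₂, a monotone path through both must visit P₁ then P₂; paths through both = C(15, 8)·C(3, 1)·C(4, 2) = 115830. Avoid both = 705432 − 225225 − 291720 + 115830 = 304317.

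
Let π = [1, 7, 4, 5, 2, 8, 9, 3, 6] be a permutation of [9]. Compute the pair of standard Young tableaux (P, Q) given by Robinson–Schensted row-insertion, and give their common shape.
P = [1, 2, 3, 6, 9] / [4, 5, 8] / [7];  Q = [1, 2, 4, 6, 7] / [3, 8, 9] / [5];  common shape = (5, 3, 1)

Row-insert the values π_1, π_2, … into P one at a time, bumping the leftmost entry strictly greater than the inserted value down to the next row. The recording tableau Q records, in position (i, j), the step at which that cell was added to P.
  Insert 1 (step 1): P = [1];  Q = [1]
  Insert 7 (step 2): P = [1, 7];  Q = [1, 2]
  Insert 4 (step 3): P = [1, 4] / [7];  Q = [1, 2] / [3]
  Insert 5 (step 4): P = [1, 4, 5] / [7];  Q = [1, 2, 4] / [3]
  Insert 2 (step 5): P = [1, 2, 5] / [4] / [7];  Q = [1, 2, 4] / [3] / [5]
  Insert 8 (step 6): P = [1, 2, 5, 8] / [4] / [7];  Q = [1, 2, 4, 6] / [3] / [5]
  Insert 9 (step 7): P = [1, 2, 5, 8, 9] / [4] / [7];  Q = [1, 2, 4, 6, 7] / [3] / [5]
  Insert 3 (step 8): P = [1, 2, 3, 8, 9] / [4, 5] / [7];  Q = [1, 2, 4, 6, 7] / [3, 8] / [5]
  Insert 6 (step 9): P = [1, 2, 3, 6, 9] / [4, 5, 8] / [7];  Q = [1, 2, 4, 6, 7] / [3, 8, 9] / [5]
Final shape: (5, 3, 1).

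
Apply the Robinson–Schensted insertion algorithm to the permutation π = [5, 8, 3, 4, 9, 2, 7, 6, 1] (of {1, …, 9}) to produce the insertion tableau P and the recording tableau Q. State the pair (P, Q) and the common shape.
P = [1, 4, 6] / [2, 7, 9] / [3, 8] / [5];  Q = [1, 2, 5] / [3, 4, 7] / [6, 8] / [9];  common shape = (3, 3, 2, 1)

Row-insert the values π_1, π_2, … into P one at a time, bumping the leftmost entry strictly greater than the inserted value down to the next row. The recording tableau Q records, in position (i, j), the step at which that cell was added to P.
  Insert 5 (step 1): P = [5];  Q = [1]
  Insert 8 (step 2): P = [5, 8];  Q = [1, 2]
  Insert 3 (step 3): P = [3, 8] / [5];  Q = [1, 2] / [3]
  Insert 4 (step 4): P = [3, 4] / [5, 8];  Q = [1, 2] / [3, 4]
  Insert 9 (step 5): P = [3, 4, 9] / [5, 8];  Q = [1, 2, 5] / [3, 4]
  Insert 2 (step 6): P = [2, 4, 9] / [3, 8] / [5];  Q = [1, 2, 5] / [3, 4] / [6]
  Insert 7 (step 7): P = [2, 4, 7] / [3, 8, 9] / [5];  Q = [1, 2, 5] / [3, 4, 7] / [6]
  Insert 6 (step 8): P = [2, 4, 6] / [3, 7, 9] / [5, 8];  Q = [1, 2, 5] / [3, 4, 7] / [6, 8]
  Insert 1 (step 9): P = [1, 4, 6] / [2, 7, 9] / [3, 8] / [5];  Q = [1, 2, 5] / [3, 4, 7] / [6, 8] / [9]
Final shape: (3, 3, 2, 1).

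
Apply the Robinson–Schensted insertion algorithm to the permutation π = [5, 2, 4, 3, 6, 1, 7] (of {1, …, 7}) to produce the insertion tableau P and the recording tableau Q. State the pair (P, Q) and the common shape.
P = [1, 3, 6, 7] / [2] / [4] / [5];  Q = [1, 3, 5, 7] / [2] / [4] / [6];  common shape = (4, 1, 1, 1)

Row-insert the values π_1, π_2, … into P one at a time, bumping the leftmost entry strictly greater than the inserted value down to the next row. The recording tableau Q records, in position (i, j), the step at which that cell was added to P.
  Insert 5 (step 1): P = [5];  Q = [1]
  Insert 2 (step 2): P = [2] / [5];  Q = [1] / [2]
  Insert 4 (step 3): P = [2, 4] / [5];  Q = [1, 3] / [2]
  Insert 3 (step 4): P = [2, 3] / [4] / [5];  Q = [1, 3] / [2] / [4]
  Insert 6 (step 5): P = [2, 3, 6] / [4] / [5];  Q = [1, 3, 5] / [2] / [4]
  Insert 1 (step 6): P = [1, 3, 6] / [2] / [4] / [5];  Q = [1, 3, 5] / [2] / [4] / [6]
  Insert 7 (step 7): P = [1, 3, 6, 7] / [2] / [4] / [5];  Q = [1, 3, 5, 7] / [2] / [4] / [6]
Final shape: (4, 1, 1, 1).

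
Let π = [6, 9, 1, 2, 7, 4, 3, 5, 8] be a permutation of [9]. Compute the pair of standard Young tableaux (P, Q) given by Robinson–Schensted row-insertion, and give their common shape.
P = [1, 2, 3, 5, 8] / [4, 7] / [6] / [9];  Q = [1, 2, 5, 8, 9] / [3, 4] / [6] / [7];  common shape = (5, 2, 1, 1)

Row-insert the values π_1, π_2, … into P one at a time, bumping the leftmost entry strictly greater than the inserted value down to the next row. The recording tableau Q records, in position (i, j), the step at which that cell was added to P.
  Insert 6 (step 1): P = [6];  Q = [1]
  Insert 9 (step 2): P = [6, 9];  Q = [1, 2]
  Insert 1 (step 3): P = [1, 9] / [6];  Q = [1, 2] / [3]
  Insert 2 (step 4): P = [1, 2] / [6, 9];  Q = [1, 2] / [3, 4]
  Insert 7 (step 5): P = [1, 2, 7] / [6, 9];  Q = [1, 2, 5] / [3, 4]
  Insert 4 (step 6): P = [1, 2, 4] / [6, 7] / [9];  Q = [1, 2, 5] / [3, 4] / [6]
  Insert 3 (step 7): P = [1, 2, 3] / [4, 7] / [6] / [9];  Q = [1, 2, 5] / [3, 4] / [6] / [7]
  Insert 5 (step 8): P = [1, 2, 3, 5] / [4, 7] / [6] / [9];  Q = [1, 2, 5, 8] / [3, 4] / [6] / [7]
  Insert 8 (step 9): P = [1, 2, 3, 5, 8] / [4, 7] / [6] / [9];  Q = [1, 2, 5, 8, 9] / [3, 4] / [6] / [7]
Final shape: (5, 2, 1, 1).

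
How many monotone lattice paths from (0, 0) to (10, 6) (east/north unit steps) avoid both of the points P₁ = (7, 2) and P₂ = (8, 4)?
Number of paths = 4426

Inclusion–exclusion. Total paths: C(16, 10) = 8008. Through P₁: C(9, 7)·C(7, 3) = 1260. Through P₂: C(12, 8)·C(4, 2) = 2970. Since P₁ is strictly southwest of P₂, a monotone path through both must visit P₁ then P₂; paths through both = C(9, 7)·C(3, 1)·C(4, 2) = 648. Avoid both = 8008 − 1260 − 2970 + 648 = 4426.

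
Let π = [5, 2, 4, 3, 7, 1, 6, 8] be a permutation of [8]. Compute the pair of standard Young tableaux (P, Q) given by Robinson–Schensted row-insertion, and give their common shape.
P = [1, 3, 6, 8] / [2, 7] / [4] / [5];  Q = [1, 3, 5, 8] / [2, 7] / [4] / [6];  common shape = (4, 2, 1, 1)

Row-insert the values π_1, π_2, … into P one at a time, bumping the leftmost entry strictly greater than the inserted value down to the next row. The recording tableau Q records, in position (i, j), the step at which that cell was added to P.
  Insert 5 (step 1): P = [5];  Q = [1]
  Insert 2 (step 2): P = [2] / [5];  Q = [1] / [2]
  Insert 4 (step 3): P = [2, 4] / [5];  Q = [1, 3] / [2]
  Insert 3 (step 4): P = [2, 3] / [4] / [5];  Q = [1, 3] / [2] / [4]
  Insert 7 (step 5): P = [2, 3, 7] / [4] / [5];  Q = [1, 3, 5] / [2] / [4]
  Insert 1 (step 6): P = [1, 3, 7] / [2] / [4] / [5];  Q = [1, 3, 5] / [2] / [4] / [6]
  Insert 6 (step 7): P = [1, 3, 6] / [2, 7] / [4] / [5];  Q = [1, 3, 5] / [2, 7] / [4] / [6]
  Insert 8 (step 8): P = [1, 3, 6, 8] / [2, 7] / [4] / [5];  Q = [1, 3, 5, 8] / [2, 7] / [4] / [6]
Final shape: (4, 2, 1, 1).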